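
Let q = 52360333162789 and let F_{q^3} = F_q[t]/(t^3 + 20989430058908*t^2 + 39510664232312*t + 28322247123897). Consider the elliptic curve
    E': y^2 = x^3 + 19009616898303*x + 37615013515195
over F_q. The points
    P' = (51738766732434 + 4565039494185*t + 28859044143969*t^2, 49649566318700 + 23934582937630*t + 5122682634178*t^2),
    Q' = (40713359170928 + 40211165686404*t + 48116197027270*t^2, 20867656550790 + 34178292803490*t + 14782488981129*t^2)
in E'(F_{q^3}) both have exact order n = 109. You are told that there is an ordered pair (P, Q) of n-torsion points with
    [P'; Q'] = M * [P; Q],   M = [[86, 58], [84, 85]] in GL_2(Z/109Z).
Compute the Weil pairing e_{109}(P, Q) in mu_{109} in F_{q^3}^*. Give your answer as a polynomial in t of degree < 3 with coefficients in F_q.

11592691080722 + 39032370734364*t + 38052223038272*t^2

e_{109}(aP+bQ,cP+dQ) = e_{109}(P,Q)^(ad-bc); with (a,b,c,d)=(86,58,84,85) this gives the det-109 law.
det M = 86*85 - 58*84 = 2438 = 40 (mod 109); 40^{-1} = 30 (mod 109).
7-bit Miller (1101101) on E'/F_{52360333162789} with a'=19009616898303, b'=37615013515195: accumulate tangent/chord ratios at Q'+S and P'+S'.
The quotient is 38668582273344 + 11506747696332*t + 5468471230182*t^2.
(38668582273344 + 11506747696332*t + 5468471230182*t^2)^{30} mod (52360333162789,f) = 11592691080722 + 39032370734364*t + 38052223038272*t^2.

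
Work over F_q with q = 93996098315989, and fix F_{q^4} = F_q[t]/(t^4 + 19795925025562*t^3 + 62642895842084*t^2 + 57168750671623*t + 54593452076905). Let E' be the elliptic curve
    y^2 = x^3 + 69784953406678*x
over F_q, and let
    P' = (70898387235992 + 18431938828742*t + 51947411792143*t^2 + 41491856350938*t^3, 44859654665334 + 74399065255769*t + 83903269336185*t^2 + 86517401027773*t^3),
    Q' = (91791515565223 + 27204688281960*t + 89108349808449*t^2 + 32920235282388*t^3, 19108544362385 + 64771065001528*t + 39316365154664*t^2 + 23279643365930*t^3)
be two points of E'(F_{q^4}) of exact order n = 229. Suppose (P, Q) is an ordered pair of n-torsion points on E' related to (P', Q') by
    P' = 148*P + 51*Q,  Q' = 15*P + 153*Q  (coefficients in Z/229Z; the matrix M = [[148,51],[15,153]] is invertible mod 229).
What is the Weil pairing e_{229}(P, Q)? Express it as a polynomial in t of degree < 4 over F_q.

26603266745526 + 19153437727203*t + 19658445427716*t^2 + 37938212826597*t^3

Alternating bilinearity on E[229] (values in mu_{229} in F_{93996098315989^4}) gives e(P',Q') = e(P,Q)^det(M).
148*153 - 51*15 = 21879; reduced mod 229: det = 124, inverse 205.
Double-and-add over 11100101: 8-1 doublings, 5-1 additions; each step l_{T,T}/v_{2T} or l_{T,P'}/v at Q'+S for random S.
So e_{229}(P',Q') = 78770452224118 + 19839962469477*t + 92712295872138*t^2 + 46179083293061*t^3.
Raise to 205: e(P,Q) = 26603266745526 + 19153437727203*t + 19658445427716*t^2 + 37938212826597*t^3 in mu_{229}.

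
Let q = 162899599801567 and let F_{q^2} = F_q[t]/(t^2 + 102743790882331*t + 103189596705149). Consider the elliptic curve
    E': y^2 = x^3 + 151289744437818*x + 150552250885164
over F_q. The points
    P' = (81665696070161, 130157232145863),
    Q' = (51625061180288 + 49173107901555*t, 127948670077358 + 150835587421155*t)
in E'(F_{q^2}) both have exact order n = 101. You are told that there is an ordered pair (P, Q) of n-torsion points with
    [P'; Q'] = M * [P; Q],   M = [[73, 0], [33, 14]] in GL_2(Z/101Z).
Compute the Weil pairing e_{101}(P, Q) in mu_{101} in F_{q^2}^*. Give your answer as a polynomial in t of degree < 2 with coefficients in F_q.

126056360726207 + 55284532934414*t

Alternating bilinearity on E[101] (values in mu_{101} in F_{162899599801567^2}) gives e(P',Q') = e(P,Q)^det(M).
73*14 - 0*33 = 1022; reduced mod 101: det = 12, inverse 59.
n = 101 = (1100101)_2 (7 bits, wt 4); accumulate f_{101,P'}(Q'+S)/f_{101,P'}(S) along the 6-step ladder.
Result: e(P',Q') = 141670940766803 + 139473260655682*t.
Finally e_{101}(P,Q) = 126056360726207 + 55284532934414*t.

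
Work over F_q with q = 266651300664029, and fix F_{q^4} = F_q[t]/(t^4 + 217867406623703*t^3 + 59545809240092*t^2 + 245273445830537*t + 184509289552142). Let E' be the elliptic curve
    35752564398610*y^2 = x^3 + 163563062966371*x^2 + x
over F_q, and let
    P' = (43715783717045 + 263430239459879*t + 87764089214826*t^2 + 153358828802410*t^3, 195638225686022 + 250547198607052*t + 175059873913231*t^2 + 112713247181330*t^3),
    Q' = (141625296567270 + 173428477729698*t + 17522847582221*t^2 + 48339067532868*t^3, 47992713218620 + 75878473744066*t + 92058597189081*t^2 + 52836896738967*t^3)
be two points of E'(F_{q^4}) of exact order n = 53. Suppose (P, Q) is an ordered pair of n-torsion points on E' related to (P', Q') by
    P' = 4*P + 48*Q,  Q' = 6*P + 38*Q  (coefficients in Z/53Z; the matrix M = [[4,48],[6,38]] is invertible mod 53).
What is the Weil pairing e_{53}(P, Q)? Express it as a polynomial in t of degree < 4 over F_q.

e_{53}(aP+bQ,cP+dQ) = e_{53}(P,Q)^(ad-bc); with (a,b,c,d)=(4,48,6,38) this gives the det-53 law.
4*38 - 48*6 = -136; reduced mod 53: det = 23, inverse 30.
Undo Montgomery via alpha=209486197669724, beta=91617365981291: (a',b')=(6134444526162,171088809752266) over F_{266651300664029}.
Double-and-add over 110101: 6-1 doublings, 4-1 additions; each step l_{T,T}/v_{2T} or l_{T,P'}/v at Q'+S for random S.
Result: e(P',Q') = 33884045543344 + 39604043643386*t + 131534628886129*t^2 + 117427986552278*t^3.
Finally e_{53}(P,Q) = 136923832960657 + 1565283824256*t + 238225624540729*t^2 + 87768102340688*t^3.

136923832960657 + 1565283824256*t + 238225624540729*t^2 + 87768102340688*t^3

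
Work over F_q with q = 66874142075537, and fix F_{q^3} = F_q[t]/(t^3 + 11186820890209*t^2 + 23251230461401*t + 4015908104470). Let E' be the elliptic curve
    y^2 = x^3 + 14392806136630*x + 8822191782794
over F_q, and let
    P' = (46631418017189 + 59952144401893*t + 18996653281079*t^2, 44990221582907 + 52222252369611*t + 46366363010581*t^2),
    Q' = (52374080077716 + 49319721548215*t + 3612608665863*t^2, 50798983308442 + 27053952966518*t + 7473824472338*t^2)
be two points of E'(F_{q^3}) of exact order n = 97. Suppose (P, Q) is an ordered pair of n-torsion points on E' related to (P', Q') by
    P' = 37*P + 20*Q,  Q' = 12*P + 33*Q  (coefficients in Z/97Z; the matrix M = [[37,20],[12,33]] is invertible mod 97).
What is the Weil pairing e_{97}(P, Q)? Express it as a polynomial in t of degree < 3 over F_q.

14302648494776 + 1642069019188*t + 51606523959571*t^2

The 97-Weil pairing on E[97] over F_{66874142075537} is alternating-bilinear: e_{97}(P',Q') = e_{97}(P,Q)^det(M).
det M = 37*33 - 20*12 = 981 = 11 (mod 97); 11^{-1} = 53 (mod 97).
Run Miller on y^2=x^3+14392806136630*x+8822191782794 over F_{66874142075537}: ladder 1100001 (7 bits); e = f_P(D_Q)/f_Q(D_P).
Result: e(P',Q') = 5239752066472 + 9903378561177*t + 57259846776071*t^2.
(5239752066472 + 9903378561177*t + 57259846776071*t^2)^{53} mod (66874142075537,f) = 14302648494776 + 1642069019188*t + 51606523959571*t^2.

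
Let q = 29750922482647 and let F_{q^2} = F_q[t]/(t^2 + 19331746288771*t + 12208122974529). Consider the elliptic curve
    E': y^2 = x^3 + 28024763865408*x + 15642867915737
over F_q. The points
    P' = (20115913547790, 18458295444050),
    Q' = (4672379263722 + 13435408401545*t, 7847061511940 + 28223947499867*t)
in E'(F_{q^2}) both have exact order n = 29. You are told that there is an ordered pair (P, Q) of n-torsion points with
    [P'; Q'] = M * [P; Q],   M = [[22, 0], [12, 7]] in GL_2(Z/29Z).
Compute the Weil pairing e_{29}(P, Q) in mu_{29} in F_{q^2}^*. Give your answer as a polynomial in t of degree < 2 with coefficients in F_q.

24419868277158 + 29676060794892*t

e_{29} is bilinear + alternating on E[29], so e_{29}(22*P, 12*P + 7*Q) = e_{29}(P,Q)^(22*7-0*12).
So e_{29}(P,Q) = e_{29}(P',Q')^{13}, since 9*13 = 1 mod 29.
Miller loop for e_{29} over F_{29750922482647^2}: bits of 29 = 11101; 4 double steps + 3 add steps, l/v at each.
e_{29}(P',Q') = 5906972396081 + 16351242871337*t.
Raise to 13: e(P,Q) = 24419868277158 + 29676060794892*t in mu_{29}.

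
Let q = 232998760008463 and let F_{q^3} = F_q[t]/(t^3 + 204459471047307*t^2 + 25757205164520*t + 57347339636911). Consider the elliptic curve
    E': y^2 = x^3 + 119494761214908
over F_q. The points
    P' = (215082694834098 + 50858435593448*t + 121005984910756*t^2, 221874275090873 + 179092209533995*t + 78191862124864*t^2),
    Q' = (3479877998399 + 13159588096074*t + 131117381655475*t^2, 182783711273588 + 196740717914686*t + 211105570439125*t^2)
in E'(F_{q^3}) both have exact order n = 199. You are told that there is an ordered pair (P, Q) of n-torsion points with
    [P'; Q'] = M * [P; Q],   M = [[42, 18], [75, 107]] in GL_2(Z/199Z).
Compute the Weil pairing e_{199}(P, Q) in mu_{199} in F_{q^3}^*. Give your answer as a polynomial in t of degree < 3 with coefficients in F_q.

49007597937511 + 84124824405733*t + 146789775403983*t^2

Alternating bilinearity on E[199] (values in mu_{199} in F_{232998760008463^3}) gives e(P',Q') = e(P,Q)^det(M).
det(M) mod 199 = 159; its inverse in (Z/199)^* is 194 (check: 159*194 mod 199 = 1).
Double-and-add over 11000111: 8-1 doublings, 5-1 additions; each step l_{T,T}/v_{2T} or l_{T,P'}/v at Q'+S for random S.
f_P(D_Q)/f_Q(D_P) = 66413792874513 + 73378200566013*t + 44803888441395*t^2.
(66413792874513 + 73378200566013*t + 44803888441395*t^2)^{194} mod (232998760008463,f) = 49007597937511 + 84124824405733*t + 146789775403983*t^2.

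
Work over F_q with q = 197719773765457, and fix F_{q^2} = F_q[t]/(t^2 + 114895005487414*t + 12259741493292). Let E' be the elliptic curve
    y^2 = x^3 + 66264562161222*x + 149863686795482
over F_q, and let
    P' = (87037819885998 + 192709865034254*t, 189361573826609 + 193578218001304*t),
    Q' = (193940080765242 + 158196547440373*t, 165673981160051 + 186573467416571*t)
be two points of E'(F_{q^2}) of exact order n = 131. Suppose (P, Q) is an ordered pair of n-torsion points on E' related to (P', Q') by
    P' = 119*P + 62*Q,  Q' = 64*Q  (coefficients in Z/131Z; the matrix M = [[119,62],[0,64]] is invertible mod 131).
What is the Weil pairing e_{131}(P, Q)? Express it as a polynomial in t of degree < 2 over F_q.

Under M = [[119,62],[0,64]] in GL_2(Z/131), e_{131}(P',Q') = e_{131}(P,Q)^(119*64-62*0 mod 131).
Hence e(P,Q) = e(P',Q')^{51} where 51 = 18^{-1} mod 131.
Double-and-add over 10000011: 8-1 doublings, 3-1 additions; each step l_{T,T}/v_{2T} or l_{T,P'}/v at Q'+S for random S.
Miller gives e_{131}(P',Q') = 23456379646779 + 45405384524947*t in F_{197719773765457^2}.
Hence e(P,Q) = 89411708139975 + 33633268525714*t in F_{197719773765457^2}^*.

89411708139975 + 33633268525714*t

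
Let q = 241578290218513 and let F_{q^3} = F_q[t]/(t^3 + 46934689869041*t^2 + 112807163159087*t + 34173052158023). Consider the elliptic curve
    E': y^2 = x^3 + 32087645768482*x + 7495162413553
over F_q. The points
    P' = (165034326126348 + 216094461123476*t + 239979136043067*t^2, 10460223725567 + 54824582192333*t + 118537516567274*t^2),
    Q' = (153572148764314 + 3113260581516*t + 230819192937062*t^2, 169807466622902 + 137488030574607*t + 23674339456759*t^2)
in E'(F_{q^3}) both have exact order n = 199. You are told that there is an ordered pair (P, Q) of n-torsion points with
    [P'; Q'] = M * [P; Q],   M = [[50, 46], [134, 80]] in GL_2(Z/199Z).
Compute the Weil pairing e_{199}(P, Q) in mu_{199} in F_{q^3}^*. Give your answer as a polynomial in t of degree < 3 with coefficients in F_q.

e_{199}(aP+bQ,cP+dQ) = e_{199}(P,Q)^(ad-bc); with (a,b,c,d)=(50,46,134,80) this gives the det-199 law.
So e_{199}(P,Q) = e_{199}(P',Q')^{8}, since 25*8 = 1 mod 199.
Build f_{199,P'} and f_{199,Q'} via the 8-bit ladder of 199=11000111_2; evaluate at shifted divisors; quotient in F_{241578290218513^3}.
Miller gives e_{199}(P',Q') = 47332115781755 + 112718321280920*t + 104147595789569*t^2 in F_{241578290218513^3}.
Finally e_{199}(P,Q) = 216480821135967 + 112998531195646*t + 227169883757580*t^2.

216480821135967 + 112998531195646*t + 227169883757580*t^2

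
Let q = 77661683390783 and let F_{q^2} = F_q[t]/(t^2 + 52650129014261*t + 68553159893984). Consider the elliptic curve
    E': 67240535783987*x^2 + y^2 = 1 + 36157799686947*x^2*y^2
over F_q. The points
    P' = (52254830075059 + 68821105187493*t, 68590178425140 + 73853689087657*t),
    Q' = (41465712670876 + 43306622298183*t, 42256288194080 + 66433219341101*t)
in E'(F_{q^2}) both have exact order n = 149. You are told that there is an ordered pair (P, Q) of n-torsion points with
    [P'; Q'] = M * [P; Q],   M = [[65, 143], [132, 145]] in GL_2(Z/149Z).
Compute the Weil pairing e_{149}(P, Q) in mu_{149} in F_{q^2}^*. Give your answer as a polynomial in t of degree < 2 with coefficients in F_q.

e_{149}(aP+bQ,cP+dQ) = e_{149}(P,Q)^(ad-bc); with (a,b,c,d)=(65,143,132,145) this gives the det-149 law.
Inverting 85 mod 149: 142. Thus e_{149}(P,Q) = e(P',Q')^{142}.
Edwards->Montgomery: u=(1+y)/(1-y), v=u/x -> 65778471529555v^2=u^3+33591882040336u^2+u; then x_W=7770684024260u+43120283708750: y^2=x^3+38013143811469*x+3761507434866.
Double-and-add over 10010101: 8-1 doublings, 4-1 additions; each step l_{T,T}/v_{2T} or l_{T,P'}/v at Q'+S for random S.
The quotient is 74670046836978 + 68826381242005*t.
Raise to 142: e(P,Q) = 68475373859539 + 74501893352718*t in mu_{149}.

68475373859539 + 74501893352718*t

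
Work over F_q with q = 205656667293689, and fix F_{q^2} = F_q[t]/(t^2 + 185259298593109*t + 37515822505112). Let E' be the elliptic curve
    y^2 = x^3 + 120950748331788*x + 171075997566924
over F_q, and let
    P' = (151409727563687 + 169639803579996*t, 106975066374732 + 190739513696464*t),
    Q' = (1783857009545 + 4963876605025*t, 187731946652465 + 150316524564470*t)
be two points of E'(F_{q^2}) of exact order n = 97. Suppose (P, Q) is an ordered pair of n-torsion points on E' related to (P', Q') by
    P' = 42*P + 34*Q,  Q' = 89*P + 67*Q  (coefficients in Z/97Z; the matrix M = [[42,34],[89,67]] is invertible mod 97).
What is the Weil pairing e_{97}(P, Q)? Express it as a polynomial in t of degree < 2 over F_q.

35252385957032 + 151272003695932*t

The 97-Weil pairing on E[97] over F_{205656667293689} is alternating-bilinear: e_{97}(P',Q') = e_{97}(P,Q)^det(M).
Hence e(P,Q) = e(P',Q')^{70} where 70 = 79^{-1} mod 97.
n = 97 = (1100001)_2 (7 bits, wt 3); accumulate f_{97,P'}(Q'+S)/f_{97,P'}(S) along the 6-step ladder.
f_P(D_Q)/f_Q(D_P) = 181002918365179 + 14452683053856*t.
e_{97}(P,Q) = (181002918365179 + 14452683053856*t)^{70} = 35252385957032 + 151272003695932*t.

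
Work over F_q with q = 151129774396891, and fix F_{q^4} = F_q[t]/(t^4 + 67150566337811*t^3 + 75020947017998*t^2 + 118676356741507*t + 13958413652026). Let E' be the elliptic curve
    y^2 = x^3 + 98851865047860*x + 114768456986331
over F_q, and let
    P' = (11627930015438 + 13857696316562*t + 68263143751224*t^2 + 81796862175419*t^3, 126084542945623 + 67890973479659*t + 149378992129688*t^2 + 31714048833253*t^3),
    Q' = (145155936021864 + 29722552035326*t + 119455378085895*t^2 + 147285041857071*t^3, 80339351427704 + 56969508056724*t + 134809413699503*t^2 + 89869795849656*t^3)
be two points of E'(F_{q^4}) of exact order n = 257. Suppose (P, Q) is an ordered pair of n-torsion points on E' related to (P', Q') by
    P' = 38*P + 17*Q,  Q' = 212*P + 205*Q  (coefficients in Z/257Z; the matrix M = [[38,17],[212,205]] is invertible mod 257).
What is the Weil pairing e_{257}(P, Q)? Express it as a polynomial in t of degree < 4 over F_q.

37222036362713 + 14474845264753*t + 146380953846998*t^2 + 51512520849576*t^3

Since e_{257}(P,P)=e_{257}(Q,Q)=1 and e_{257}(Q,P)=e_{257}(P,Q)^{-1}, expanding e_{257}(38*P + 17*Q,212*P + 205*Q) leaves e(P,Q)^det(M).
So e_{257}(P,Q) = e_{257}(P',Q')^{66}, since 74*66 = 1 mod 257.
Build f_{257,P'} and f_{257,Q'} via the 9-bit ladder of 257=100000001_2; evaluate at shifted divisors; quotient in F_{151129774396891^4}.
Miller gives e_{257}(P',Q') = 23496647467419 + 145972695695660*t + 73625647383624*t^2 + 144534191383482*t^3 in F_{151129774396891^4}.
Raise to 66: e(P,Q) = 37222036362713 + 14474845264753*t + 146380953846998*t^2 + 51512520849576*t^3 in mu_{257}.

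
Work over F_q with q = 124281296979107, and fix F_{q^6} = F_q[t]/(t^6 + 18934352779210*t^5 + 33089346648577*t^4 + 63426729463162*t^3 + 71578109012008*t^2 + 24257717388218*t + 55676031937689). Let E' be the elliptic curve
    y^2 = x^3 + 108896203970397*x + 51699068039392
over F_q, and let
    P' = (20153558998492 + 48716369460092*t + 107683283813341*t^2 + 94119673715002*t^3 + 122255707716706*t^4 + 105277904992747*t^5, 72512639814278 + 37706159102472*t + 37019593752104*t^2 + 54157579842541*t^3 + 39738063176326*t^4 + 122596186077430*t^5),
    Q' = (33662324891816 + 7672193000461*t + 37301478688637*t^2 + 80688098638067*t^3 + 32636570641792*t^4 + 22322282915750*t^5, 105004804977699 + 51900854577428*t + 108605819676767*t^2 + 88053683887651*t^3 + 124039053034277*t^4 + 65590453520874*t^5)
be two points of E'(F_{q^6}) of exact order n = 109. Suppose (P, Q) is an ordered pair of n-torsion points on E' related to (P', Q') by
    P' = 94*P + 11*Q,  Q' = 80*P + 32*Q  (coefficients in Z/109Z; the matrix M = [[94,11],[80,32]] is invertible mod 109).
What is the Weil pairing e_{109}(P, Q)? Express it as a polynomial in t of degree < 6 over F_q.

56398648478740 + 7276726857436*t + 26247605865952*t^2 + 56221187827330*t^3 + 20760089436680*t^4 + 23255946563478*t^5

Alternating bilinearity on E[109] (values in mu_{109} in F_{124281296979107^6}) gives e(P',Q') = e(P,Q)^det(M).
Inverting 57 mod 109: 44. Thus e_{109}(P,Q) = e(P',Q')^{44}.
7-bit Miller (1101101) on E'/F_{124281296979107} with a'=108896203970397, b'=51699068039392: accumulate tangent/chord ratios at Q'+S and P'+S'.
The quotient is 31724036242286 + 112000766663755*t + 89267482898103*t^2 + 799673288467*t^3 + 15065163629826*t^4 + 119426346117445*t^5.
e_{109}(P,Q) = (31724036242286 + 112000766663755*t + 89267482898103*t^2 + 799673288467*t^3 + 15065163629826*t^4 + 119426346117445*t^5)^{44} = 56398648478740 + 7276726857436*t + 26247605865952*t^2 + 56221187827330*t^3 + 20760089436680*t^4 + 23255946563478*t^5.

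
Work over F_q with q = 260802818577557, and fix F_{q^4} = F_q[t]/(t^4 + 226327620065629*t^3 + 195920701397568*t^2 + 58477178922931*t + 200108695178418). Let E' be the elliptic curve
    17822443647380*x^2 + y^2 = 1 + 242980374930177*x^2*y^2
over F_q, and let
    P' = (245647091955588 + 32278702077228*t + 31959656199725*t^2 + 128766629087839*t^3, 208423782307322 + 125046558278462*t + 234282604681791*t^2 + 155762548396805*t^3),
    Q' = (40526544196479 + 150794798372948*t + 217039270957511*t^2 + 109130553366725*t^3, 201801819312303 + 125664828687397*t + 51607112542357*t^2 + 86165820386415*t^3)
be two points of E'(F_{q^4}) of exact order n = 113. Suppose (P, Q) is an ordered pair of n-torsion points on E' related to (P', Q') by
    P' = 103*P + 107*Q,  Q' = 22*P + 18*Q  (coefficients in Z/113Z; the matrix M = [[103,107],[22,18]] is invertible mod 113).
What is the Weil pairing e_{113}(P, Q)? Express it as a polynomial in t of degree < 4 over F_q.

Under M = [[103,107],[22,18]] in GL_2(Z/113), e_{113}(P',Q') = e_{113}(P,Q)^(103*18-107*22 mod 113).
det M = 103*18 - 107*22 = -500 = 65 (mod 113); 65^{-1} = 40 (mod 113).
Map (x,y)_Ed via u=(1+y)/(1-y), v=(1+y)/((1-y)x) to Montgomery A=0,B=222650161316592; then to (a',b')=(48494171229631,0).
7-bit Miller (1110001) on E'/F_{260802818577557} with a'=48494171229631, b'=0: accumulate tangent/chord ratios at Q'+S and P'+S'.
So e_{113}(P',Q') = 244132425784711 + 190642813935449*t + 241543833936523*t^2 + 191130223041016*t^3.
Finally e_{113}(P,Q) = 154276373920643 + 216332458228625*t + 130014800949292*t^2 + 219994144881851*t^3.

154276373920643 + 216332458228625*t + 130014800949292*t^2 + 219994144881851*t^3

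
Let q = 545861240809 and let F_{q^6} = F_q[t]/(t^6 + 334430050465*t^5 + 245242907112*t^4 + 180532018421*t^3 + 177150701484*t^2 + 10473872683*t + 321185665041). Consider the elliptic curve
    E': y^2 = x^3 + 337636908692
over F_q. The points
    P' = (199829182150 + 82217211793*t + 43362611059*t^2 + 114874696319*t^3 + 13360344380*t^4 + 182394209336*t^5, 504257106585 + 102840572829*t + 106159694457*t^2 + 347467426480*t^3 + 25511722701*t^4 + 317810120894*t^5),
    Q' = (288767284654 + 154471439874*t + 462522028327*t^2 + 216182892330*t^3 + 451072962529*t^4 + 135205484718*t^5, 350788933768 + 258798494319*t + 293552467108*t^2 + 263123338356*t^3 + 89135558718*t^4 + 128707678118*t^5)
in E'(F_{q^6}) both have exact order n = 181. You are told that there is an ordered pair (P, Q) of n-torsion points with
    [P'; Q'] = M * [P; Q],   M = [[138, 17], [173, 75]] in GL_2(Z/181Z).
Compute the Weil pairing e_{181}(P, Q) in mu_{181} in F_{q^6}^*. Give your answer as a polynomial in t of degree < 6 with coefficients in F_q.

Alternating bilinearity on E[181] (values in mu_{181} in F_{545861240809^6}) gives e(P',Q') = e(P,Q)^det(M).
138*75 - 17*173 = 7409; reduced mod 181: det = 169, inverse 15.
Build f_{181,P'} and f_{181,Q'} via the 8-bit ladder of 181=10110101_2; evaluate at shifted divisors; quotient in F_{545861240809^6}.
Result: e(P',Q') = 140936218065 + 245049874828*t + 540483658730*t^2 + 183046100592*t^3 + 260578167933*t^4 + 285471471334*t^5.
Thus e_{181}(P,Q) = 147606416181 + 257389236780*t + 323339033099*t^2 + 153559329675*t^3 + 318820826631*t^4 + 334660099896*t^5.

147606416181 + 257389236780*t + 323339033099*t^2 + 153559329675*t^3 + 318820826631*t^4 + 334660099896*t^5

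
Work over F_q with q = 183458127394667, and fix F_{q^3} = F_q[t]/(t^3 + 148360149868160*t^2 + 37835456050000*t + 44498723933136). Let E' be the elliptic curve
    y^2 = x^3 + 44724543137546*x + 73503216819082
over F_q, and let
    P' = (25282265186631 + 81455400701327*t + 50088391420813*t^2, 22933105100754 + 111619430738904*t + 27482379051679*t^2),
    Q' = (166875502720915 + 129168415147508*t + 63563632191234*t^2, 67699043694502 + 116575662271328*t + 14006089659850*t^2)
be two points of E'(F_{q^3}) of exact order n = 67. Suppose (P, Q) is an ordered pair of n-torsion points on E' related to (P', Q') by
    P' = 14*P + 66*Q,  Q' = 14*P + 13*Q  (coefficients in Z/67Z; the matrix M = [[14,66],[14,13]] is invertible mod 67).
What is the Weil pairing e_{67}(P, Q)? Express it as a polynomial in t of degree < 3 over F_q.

81000649805603 + 104430801585979*t + 89145371769053*t^2

Alternating bilinearity on E[67] (values in mu_{67} in F_{183458127394667^3}) gives e(P',Q') = e(P,Q)^det(M).
Hence e(P,Q) = e(P',Q')^{40} where 40 = 62^{-1} mod 67.
Double-and-add over 1000011: 7-1 doublings, 3-1 additions; each step l_{T,T}/v_{2T} or l_{T,P'}/v at Q'+S for random S.
So e_{67}(P',Q') = 60120342340747 + 98466085527377*t + 63760552909072*t^2.
(60120342340747 + 98466085527377*t + 63760552909072*t^2)^{40} mod (183458127394667,f) = 81000649805603 + 104430801585979*t + 89145371769053*t^2.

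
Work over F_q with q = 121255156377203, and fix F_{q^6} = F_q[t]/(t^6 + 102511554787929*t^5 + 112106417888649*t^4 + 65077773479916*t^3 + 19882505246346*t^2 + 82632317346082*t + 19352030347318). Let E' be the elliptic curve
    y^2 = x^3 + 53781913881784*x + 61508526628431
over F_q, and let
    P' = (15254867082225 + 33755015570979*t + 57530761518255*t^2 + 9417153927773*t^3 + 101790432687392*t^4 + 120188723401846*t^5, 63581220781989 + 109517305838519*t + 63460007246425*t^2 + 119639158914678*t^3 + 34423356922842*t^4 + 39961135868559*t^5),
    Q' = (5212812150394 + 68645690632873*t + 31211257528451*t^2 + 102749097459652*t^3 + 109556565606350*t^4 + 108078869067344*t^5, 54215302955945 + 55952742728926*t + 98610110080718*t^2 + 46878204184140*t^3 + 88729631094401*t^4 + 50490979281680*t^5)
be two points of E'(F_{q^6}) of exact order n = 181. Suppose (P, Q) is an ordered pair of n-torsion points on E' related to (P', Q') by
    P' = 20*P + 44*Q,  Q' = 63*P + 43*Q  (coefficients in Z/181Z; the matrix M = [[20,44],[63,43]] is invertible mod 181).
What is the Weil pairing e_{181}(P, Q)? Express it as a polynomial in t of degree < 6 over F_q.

Since e_{181}(P,P)=e_{181}(Q,Q)=1 and e_{181}(Q,P)=e_{181}(P,Q)^{-1}, expanding e_{181}(20*P + 44*Q,63*P + 43*Q) leaves e(P,Q)^det(M).
So e_{181}(P,Q) = e_{181}(P',Q')^{55}, since 79*55 = 1 mod 181.
Miller loop for e_{181} over F_{121255156377203^6}: bits of 181 = 10110101; 7 double steps + 4 add steps, l/v at each.
f_P(D_Q)/f_Q(D_P) = 46599238503464 + 88639367054382*t + 37515879455176*t^2 + 5839811364335*t^3 + 58974634468478*t^4 + 67743174146982*t^5.
Finally e_{181}(P,Q) = 96168907748875 + 24153305802098*t + 77319286382543*t^2 + 66251674546840*t^3 + 53824342131646*t^4 + 23233512523646*t^5.

96168907748875 + 24153305802098*t + 77319286382543*t^2 + 66251674546840*t^3 + 53824342131646*t^4 + 23233512523646*t^5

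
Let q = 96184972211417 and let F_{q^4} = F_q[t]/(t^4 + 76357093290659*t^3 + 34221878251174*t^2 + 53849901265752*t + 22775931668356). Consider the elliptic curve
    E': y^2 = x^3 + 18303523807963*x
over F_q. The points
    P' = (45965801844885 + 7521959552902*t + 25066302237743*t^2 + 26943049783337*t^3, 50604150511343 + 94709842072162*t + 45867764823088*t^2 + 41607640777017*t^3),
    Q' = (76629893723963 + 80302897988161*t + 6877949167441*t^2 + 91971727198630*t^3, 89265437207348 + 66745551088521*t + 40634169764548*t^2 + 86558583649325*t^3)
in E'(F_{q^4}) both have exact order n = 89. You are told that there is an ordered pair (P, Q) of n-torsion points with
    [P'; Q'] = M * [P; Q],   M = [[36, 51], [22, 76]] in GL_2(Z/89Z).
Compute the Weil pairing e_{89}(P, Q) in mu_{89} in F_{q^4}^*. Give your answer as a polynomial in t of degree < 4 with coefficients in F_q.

Since e_{89}(P,P)=e_{89}(Q,Q)=1 and e_{89}(Q,P)=e_{89}(P,Q)^{-1}, expanding e_{89}(36*P + 51*Q,22*P + 76*Q) leaves e(P,Q)^det(M).
det M = 36*76 - 51*22 = 1614 = 12 (mod 89); 12^{-1} = 52 (mod 89).
n = 89 = (1011001)_2 (7 bits, wt 4); accumulate f_{89,P'}(Q'+S)/f_{89,P'}(S) along the 6-step ladder.
Miller gives e_{89}(P',Q') = 83673375272927 + 86461551155567*t + 76512440929233*t^2 + 35909554173912*t^3 in F_{96184972211417^4}.
Raise to 52: e(P,Q) = 60289550518212 + 28882679253121*t + 59239898152527*t^2 + 58716764256568*t^3 in mu_{89}.

60289550518212 + 28882679253121*t + 59239898152527*t^2 + 58716764256568*t^3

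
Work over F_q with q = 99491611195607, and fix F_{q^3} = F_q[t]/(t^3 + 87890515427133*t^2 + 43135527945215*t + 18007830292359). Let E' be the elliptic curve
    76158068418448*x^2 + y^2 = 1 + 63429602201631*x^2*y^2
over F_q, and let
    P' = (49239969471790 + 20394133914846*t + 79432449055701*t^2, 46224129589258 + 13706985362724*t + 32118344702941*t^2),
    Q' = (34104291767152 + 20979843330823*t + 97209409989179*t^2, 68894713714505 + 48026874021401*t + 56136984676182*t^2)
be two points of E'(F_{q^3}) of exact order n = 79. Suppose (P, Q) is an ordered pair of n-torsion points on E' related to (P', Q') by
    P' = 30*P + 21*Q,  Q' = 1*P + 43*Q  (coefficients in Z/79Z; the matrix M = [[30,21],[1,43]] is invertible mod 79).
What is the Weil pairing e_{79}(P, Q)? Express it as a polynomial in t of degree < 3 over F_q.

42746318935278 + 77912013578622*t + 4661634428198*t^2

The 79-Weil pairing on E[79] over F_{99491611195607} is alternating-bilinear: e_{79}(P',Q') = e_{79}(P,Q)^det(M).
det(M) mod 79 = 5; its inverse in (Z/79)^* is 16 (check: 5*16 mod 79 = 1).
Map (x,y)_Ed via u=(1+y)/(1-y), v=(1+y)/((1-y)x) to Montgomery A=30955288922662,B=55686740966584; then to (a',b')=(95532706140640,2060145771473).
n = 79 = (1001111)_2 (7 bits, wt 5); accumulate f_{79,P'}(Q'+S)/f_{79,P'}(S) along the 6-step ladder.
The quotient is 4398530949958 + 9840924100775*t + 80955828094136*t^2.
(4398530949958 + 9840924100775*t + 80955828094136*t^2)^{16} mod (99491611195607,f) = 42746318935278 + 77912013578622*t + 4661634428198*t^2.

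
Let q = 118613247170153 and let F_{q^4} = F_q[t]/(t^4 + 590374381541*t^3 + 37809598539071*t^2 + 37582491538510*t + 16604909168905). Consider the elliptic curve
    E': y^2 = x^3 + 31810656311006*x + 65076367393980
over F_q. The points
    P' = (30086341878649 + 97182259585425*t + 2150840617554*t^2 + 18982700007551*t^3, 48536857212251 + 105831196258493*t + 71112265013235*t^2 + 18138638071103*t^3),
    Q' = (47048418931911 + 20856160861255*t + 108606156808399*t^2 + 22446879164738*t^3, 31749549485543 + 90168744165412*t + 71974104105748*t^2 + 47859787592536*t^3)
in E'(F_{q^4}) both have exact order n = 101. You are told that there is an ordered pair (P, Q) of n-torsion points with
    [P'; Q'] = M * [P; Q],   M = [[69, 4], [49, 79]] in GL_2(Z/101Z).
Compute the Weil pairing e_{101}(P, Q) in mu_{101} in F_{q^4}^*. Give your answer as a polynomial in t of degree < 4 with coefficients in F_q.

58517095673511 + 64272770825777*t + 52321506833748*t^2 + 48601989981737*t^3

Alternating bilinearity on E[101] (values in mu_{101} in F_{118613247170153^4}) gives e(P',Q') = e(P,Q)^det(M).
Hence e(P,Q) = e(P',Q')^{34} where 34 = 3^{-1} mod 101.
Build f_{101,P'} and f_{101,Q'} via the 7-bit ladder of 101=1100101_2; evaluate at shifted divisors; quotient in F_{118613247170153^4}.
e_{101}(P',Q') = 47075231288512 + 38125286677998*t + 71337480938932*t^2 + 23037947764135*t^3.
Thus e_{101}(P,Q) = 58517095673511 + 64272770825777*t + 52321506833748*t^2 + 48601989981737*t^3.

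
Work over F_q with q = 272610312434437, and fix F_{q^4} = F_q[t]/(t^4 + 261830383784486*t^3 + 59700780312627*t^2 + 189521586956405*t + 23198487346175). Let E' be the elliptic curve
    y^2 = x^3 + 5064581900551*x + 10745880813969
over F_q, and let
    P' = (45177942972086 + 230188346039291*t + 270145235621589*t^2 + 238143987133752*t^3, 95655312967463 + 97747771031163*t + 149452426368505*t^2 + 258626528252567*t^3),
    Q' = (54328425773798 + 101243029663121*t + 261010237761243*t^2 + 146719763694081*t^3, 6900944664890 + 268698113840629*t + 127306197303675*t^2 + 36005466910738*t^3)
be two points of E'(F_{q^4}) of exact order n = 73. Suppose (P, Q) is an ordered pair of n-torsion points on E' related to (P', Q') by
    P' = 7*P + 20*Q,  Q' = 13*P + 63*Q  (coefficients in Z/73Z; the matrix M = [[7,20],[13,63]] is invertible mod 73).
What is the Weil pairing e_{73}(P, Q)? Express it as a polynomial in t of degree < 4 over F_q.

Alternating bilinearity on E[73] (values in mu_{73} in F_{272610312434437^4}) gives e(P',Q') = e(P,Q)^det(M).
Hence e(P,Q) = e(P',Q')^{48} where 48 = 35^{-1} mod 73.
7-bit Miller (1001001) on E'/F_{272610312434437} with a'=5064581900551, b'=10745880813969: accumulate tangent/chord ratios at Q'+S and P'+S'.
Miller gives e_{73}(P',Q') = 113622323070571 + 172248132817981*t + 12254865386560*t^2 + 103191550133468*t^3 in F_{272610312434437^4}.
Thus e_{73}(P,Q) = 88076813640076 + 59531783920471*t + 272564898947504*t^2 + 121029723963331*t^3.

88076813640076 + 59531783920471*t + 272564898947504*t^2 + 121029723963331*t^3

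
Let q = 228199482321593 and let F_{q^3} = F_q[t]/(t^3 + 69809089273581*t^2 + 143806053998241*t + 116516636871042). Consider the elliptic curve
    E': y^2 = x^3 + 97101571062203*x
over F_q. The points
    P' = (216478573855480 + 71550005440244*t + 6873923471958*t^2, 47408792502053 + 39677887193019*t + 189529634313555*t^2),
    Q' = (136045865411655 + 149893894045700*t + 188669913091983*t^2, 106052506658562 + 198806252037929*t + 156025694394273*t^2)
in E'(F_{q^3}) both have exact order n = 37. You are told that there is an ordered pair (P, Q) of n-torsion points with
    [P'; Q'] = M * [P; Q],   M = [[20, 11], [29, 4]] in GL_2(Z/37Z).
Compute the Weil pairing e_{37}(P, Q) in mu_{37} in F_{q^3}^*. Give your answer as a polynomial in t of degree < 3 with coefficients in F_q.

The 37-Weil pairing on E[37] over F_{228199482321593} is alternating-bilinear: e_{37}(P',Q') = e_{37}(P,Q)^det(M).
det(M) mod 37 = 20; its inverse in (Z/37)^* is 13 (check: 20*13 mod 37 = 1).
Miller loop for e_{37} over F_{228199482321593^3}: bits of 37 = 100101; 5 double steps + 2 add steps, l/v at each.
f_P(D_Q)/f_Q(D_P) = 137171360061169 + 222281108546665*t + 169943746651112*t^2.
Finally e_{37}(P,Q) = 220688646279439 + 43726343300639*t + 144502310066747*t^2.

220688646279439 + 43726343300639*t + 144502310066747*t^2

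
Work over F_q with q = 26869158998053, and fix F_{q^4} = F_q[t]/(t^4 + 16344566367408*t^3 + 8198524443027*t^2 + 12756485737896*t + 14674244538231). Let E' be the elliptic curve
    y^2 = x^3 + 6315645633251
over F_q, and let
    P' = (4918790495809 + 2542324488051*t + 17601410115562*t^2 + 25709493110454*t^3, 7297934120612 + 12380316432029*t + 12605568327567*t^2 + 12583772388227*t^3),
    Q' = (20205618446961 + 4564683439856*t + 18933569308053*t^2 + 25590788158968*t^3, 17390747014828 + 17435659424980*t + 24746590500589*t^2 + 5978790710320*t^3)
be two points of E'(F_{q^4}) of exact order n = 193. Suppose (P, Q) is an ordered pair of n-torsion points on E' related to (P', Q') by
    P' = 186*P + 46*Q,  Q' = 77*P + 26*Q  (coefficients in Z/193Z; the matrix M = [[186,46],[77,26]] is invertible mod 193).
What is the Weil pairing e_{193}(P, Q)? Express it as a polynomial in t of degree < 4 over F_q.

Under M = [[186,46],[77,26]] in GL_2(Z/193), e_{193}(P',Q') = e_{193}(P,Q)^(186*26-46*77 mod 193).
Inverting 136 mod 193: 44. Thus e_{193}(P,Q) = e(P',Q')^{44}.
Run Miller on y^2=x^3+6315645633251 over F_{26869158998053}: ladder 11000001 (8 bits); e = f_P(D_Q)/f_Q(D_P).
Miller gives e_{193}(P',Q') = 25457504716025 + 4467808644446*t + 13549036842865*t^2 + 22807604543217*t^3 in F_{26869158998053^4}.
e_{193}(P,Q) = (25457504716025 + 4467808644446*t + 13549036842865*t^2 + 22807604543217*t^3)^{44} = 25559941503209 + 9875351879609*t + 6871564659475*t^2 + 10808780097559*t^3.

25559941503209 + 9875351879609*t + 6871564659475*t^2 + 10808780097559*t^3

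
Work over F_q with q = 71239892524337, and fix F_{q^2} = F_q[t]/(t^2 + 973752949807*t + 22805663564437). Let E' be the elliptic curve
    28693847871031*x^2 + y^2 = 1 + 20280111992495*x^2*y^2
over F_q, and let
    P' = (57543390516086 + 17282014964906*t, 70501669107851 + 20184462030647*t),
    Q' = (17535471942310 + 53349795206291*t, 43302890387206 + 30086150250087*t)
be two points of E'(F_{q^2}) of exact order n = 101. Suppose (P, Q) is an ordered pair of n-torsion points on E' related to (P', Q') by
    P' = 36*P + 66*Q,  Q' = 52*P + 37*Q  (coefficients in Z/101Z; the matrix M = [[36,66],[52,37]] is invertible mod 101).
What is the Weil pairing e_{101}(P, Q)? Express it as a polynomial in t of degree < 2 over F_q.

The 101-Weil pairing on E[101] over F_{71239892524337} is alternating-bilinear: e_{101}(P',Q') = e_{101}(P,Q)^det(M).
Inverting 21 mod 101: 77. Thus e_{101}(P,Q) = e(P',Q')^{77}.
Edwards a_E,d_E -> Montgomery A=63944812820970,B=70877774540700 -> Weierstrass 29592850440078,11285606187342 via alpha=8162326643921,beta=2103433969634.
n = 101 = (1100101)_2 (7 bits, wt 4); accumulate f_{101,P'}(Q'+S)/f_{101,P'}(S) along the 6-step ladder.
Miller gives e_{101}(P',Q') = 47859354433590 + 22133784442855*t in F_{71239892524337^2}.
Finally e_{101}(P,Q) = 3243043760613 + 29905485388079*t.

3243043760613 + 29905485388079*t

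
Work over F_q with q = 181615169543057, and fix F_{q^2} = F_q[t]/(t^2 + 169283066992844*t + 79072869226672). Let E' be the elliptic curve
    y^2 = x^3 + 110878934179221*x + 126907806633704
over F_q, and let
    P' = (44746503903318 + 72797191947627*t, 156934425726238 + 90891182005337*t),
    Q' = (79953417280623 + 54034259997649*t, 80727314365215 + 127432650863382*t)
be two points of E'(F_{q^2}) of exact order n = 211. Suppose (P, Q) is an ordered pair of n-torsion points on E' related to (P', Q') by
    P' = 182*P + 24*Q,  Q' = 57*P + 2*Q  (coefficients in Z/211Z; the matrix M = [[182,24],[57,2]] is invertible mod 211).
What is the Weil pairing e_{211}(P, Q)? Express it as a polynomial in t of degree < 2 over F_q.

e_{211}(aP+bQ,cP+dQ) = e_{211}(P,Q)^(ad-bc); with (a,b,c,d)=(182,24,57,2) this gives the det-211 law.
det M = 182*2 - 24*57 = -1004 = 51 (mod 211); 51^{-1} = 120 (mod 211).
Miller loop for e_{211} over F_{181615169543057^2}: bits of 211 = 11010011; 7 double steps + 4 add steps, l/v at each.
f_P(D_Q)/f_Q(D_P) = 154870995812880 + 55222200409707*t.
Thus e_{211}(P,Q) = 48437435580545 + 48979272267471*t.

48437435580545 + 48979272267471*t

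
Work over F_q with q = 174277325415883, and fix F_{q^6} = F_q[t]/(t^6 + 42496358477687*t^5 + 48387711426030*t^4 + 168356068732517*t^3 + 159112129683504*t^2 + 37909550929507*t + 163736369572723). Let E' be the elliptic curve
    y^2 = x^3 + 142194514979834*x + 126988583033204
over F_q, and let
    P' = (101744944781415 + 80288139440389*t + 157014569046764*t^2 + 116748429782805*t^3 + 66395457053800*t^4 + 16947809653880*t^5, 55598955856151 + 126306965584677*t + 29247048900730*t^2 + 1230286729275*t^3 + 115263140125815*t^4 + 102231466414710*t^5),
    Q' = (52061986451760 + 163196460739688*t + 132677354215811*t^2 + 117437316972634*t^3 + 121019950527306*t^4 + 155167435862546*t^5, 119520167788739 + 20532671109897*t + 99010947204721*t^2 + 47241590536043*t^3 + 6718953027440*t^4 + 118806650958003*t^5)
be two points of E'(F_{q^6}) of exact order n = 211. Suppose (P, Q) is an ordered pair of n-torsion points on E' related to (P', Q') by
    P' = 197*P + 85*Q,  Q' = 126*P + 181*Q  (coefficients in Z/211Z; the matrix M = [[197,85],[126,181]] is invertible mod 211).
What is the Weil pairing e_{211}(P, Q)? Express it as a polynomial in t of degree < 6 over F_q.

Under M = [[197,85],[126,181]] in GL_2(Z/211), e_{211}(P',Q') = e_{211}(P,Q)^(197*181-85*126 mod 211).
197*181 - 85*126 = 24947; reduced mod 211: det = 49, inverse 56.
Build f_{211,P'} and f_{211,Q'} via the 8-bit ladder of 211=11010011_2; evaluate at shifted divisors; quotient in F_{174277325415883^6}.
So e_{211}(P',Q') = 81972845639319 + 86824014779740*t + 34343367563211*t^2 + 71359130195322*t^3 + 85694234594539*t^4 + 132453423246851*t^5.
e_{211}(P,Q) = (81972845639319 + 86824014779740*t + 34343367563211*t^2 + 71359130195322*t^3 + 85694234594539*t^4 + 132453423246851*t^5)^{56} = 147094260041564 + 163317972621832*t + 89011639095007*t^2 + 133398986136353*t^3 + 5621896078089*t^4 + 97163784505148*t^5.

147094260041564 + 163317972621832*t + 89011639095007*t^2 + 133398986136353*t^3 + 5621896078089*t^4 + 97163784505148*t^5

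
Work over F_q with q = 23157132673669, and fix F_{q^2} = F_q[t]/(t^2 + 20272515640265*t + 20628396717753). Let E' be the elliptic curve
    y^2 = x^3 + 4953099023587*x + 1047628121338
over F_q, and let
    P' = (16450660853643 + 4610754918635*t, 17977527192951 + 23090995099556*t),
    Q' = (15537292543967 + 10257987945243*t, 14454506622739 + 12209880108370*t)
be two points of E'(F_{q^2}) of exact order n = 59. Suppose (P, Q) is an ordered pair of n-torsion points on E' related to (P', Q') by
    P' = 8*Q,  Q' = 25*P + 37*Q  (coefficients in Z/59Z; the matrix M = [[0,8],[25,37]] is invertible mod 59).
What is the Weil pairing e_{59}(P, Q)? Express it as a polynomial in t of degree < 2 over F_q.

4866343172952 + 21175165824543*t

Since e_{59}(P,P)=e_{59}(Q,Q)=1 and e_{59}(Q,P)=e_{59}(P,Q)^{-1}, expanding e_{59}(8*Q,25*P + 37*Q) leaves e(P,Q)^det(M).
0*37 - 8*25 = -200; reduced mod 59: det = 36, inverse 41.
6-bit Miller (111011) on E'/F_{23157132673669} with a'=4953099023587, b'=1047628121338: accumulate tangent/chord ratios at Q'+S and P'+S'.
So e_{59}(P',Q') = 6027129139453 + 11290972152870*t.
Hence e(P,Q) = 4866343172952 + 21175165824543*t in F_{23157132673669^2}^*.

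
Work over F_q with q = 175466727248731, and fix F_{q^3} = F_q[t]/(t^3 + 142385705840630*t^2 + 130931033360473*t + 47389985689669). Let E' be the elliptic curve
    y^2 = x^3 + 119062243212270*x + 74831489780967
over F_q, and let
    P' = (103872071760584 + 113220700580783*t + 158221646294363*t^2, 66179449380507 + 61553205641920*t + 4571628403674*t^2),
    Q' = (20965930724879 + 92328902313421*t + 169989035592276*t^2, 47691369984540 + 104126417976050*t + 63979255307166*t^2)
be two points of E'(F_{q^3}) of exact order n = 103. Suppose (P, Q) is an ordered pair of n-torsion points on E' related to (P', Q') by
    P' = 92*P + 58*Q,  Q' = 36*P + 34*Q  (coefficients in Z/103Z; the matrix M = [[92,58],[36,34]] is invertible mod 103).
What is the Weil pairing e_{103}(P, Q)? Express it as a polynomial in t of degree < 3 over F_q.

74904411227708 + 83220628582832*t + 30467441741845*t^2

e_{103} is bilinear + alternating on E[103], so e_{103}(92*P + 58*Q, 36*P + 34*Q) = e_{103}(P,Q)^(92*34-58*36).
det M = 92*34 - 58*36 = 1040 = 10 (mod 103); 10^{-1} = 31 (mod 103).
Double-and-add over 1100111: 7-1 doublings, 5-1 additions; each step l_{T,T}/v_{2T} or l_{T,P'}/v at Q'+S for random S.
The quotient is 70684360706062 + 160472496375362*t + 46063956798369*t^2.
Finally e_{103}(P,Q) = 74904411227708 + 83220628582832*t + 30467441741845*t^2.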